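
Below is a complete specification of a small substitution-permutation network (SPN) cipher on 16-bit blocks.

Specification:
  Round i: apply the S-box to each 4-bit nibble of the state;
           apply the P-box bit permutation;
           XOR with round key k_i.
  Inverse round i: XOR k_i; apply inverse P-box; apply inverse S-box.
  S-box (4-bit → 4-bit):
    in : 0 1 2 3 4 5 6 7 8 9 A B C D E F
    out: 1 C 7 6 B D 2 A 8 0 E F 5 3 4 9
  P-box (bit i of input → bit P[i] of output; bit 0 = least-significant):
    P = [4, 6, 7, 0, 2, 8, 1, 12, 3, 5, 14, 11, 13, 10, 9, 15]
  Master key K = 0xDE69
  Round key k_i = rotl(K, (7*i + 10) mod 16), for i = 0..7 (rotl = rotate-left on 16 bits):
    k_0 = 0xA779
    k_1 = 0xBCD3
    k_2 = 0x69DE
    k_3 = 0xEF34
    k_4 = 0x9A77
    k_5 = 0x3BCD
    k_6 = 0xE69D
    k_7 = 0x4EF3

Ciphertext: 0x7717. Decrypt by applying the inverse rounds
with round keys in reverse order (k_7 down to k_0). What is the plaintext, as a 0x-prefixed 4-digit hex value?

s_0 = ciphertext = 0x7717
s_1 = InvRound(s_0, k_7) = 0x0743
s_2 = InvRound(s_1, k_6) = 0xFC22
s_3 = InvRound(s_2, k_5) = 0xA22A
s_4 = InvRound(s_3, k_4) = 0x0FF4
s_5 = InvRound(s_4, k_3) = 0xFE93
s_6 = InvRound(s_5, k_2) = 0xA047
s_7 = InvRound(s_6, k_1) = 0x68FC
s_8 = InvRound(s_7, k_0) = 0xA1D1

0xA1D1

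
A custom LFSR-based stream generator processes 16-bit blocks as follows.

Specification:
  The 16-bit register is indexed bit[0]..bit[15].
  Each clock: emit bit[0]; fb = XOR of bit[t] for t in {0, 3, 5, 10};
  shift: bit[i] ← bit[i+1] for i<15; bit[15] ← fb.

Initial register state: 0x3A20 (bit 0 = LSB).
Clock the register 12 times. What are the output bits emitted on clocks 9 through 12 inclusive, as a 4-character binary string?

reg_0 = 0x3A20
clock 1: out=0, reg = 0x9D10
clock 2: out=0, reg = 0xCE88
clock 3: out=0, reg = 0x6744
clock 4: out=0, reg = 0xB3A2
clock 5: out=0, reg = 0xD9D1
clock 6: out=1, reg = 0xECE8
clock 7: out=0, reg = 0xF674
clock 8: out=0, reg = 0x7B3A
clock 9: out=0, reg = 0x3D9D
clock 10: out=1, reg = 0x9ECE
clock 11: out=0, reg = 0x4F67
clock 12: out=1, reg = 0xA7B3

0101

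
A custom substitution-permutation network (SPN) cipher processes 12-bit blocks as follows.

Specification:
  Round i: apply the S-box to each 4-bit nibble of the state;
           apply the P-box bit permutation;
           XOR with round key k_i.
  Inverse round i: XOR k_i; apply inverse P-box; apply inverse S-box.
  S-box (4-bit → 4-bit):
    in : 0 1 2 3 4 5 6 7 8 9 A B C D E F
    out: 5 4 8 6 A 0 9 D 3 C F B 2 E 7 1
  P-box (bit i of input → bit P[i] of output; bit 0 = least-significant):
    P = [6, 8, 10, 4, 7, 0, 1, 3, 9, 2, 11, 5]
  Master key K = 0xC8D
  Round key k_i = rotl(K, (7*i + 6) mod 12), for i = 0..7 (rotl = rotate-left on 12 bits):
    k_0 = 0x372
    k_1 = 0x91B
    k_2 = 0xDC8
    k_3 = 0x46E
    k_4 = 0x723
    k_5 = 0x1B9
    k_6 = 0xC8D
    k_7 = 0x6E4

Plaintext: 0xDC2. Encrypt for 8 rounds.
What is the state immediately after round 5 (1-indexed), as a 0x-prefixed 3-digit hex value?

0x60B

s_0 = plaintext = 0xDC2
s_1 = Round(s_0, k_0) = 0xB47
s_2 = Round(s_1, k_1) = 0xF66
s_3 = Round(s_2, k_2) = 0xF10
s_4 = Round(s_3, k_3) = 0x22C
s_5 = Round(s_4, k_4) = 0x60B
s_6 = Round(s_5, k_5) = 0x24B
s_7 = Round(s_6, k_6) = 0xDF4
s_8 = Round(s_7, k_7) = 0xF50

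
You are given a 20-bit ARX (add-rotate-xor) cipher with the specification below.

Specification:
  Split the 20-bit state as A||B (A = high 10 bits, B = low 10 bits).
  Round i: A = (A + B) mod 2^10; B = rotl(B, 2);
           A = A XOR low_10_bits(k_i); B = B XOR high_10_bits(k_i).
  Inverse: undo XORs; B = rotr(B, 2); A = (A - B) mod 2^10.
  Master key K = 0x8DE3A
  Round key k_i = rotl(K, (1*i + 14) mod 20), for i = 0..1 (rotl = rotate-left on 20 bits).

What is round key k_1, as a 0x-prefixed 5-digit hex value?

K = 0x8DE3A
k_0 = rotl(K, (1*0+14) mod 20) = rotl(K, 14) = 0xEA378
k_1 = rotl(K, (1*1+14) mod 20) = rotl(K, 15) = 0xD46F1

0xD46F1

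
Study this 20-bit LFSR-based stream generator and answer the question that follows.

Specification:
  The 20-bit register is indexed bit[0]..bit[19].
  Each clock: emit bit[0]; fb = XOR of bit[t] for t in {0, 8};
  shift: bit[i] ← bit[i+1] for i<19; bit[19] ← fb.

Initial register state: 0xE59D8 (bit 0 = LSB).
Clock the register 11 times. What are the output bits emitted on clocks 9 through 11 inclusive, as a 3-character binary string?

100

reg_0 = 0xE59D8
clock 1: out=0, reg = 0xF2CEC
clock 2: out=0, reg = 0x79676
clock 3: out=0, reg = 0x3CB3B
clock 4: out=1, reg = 0x1E59D
clock 5: out=1, reg = 0x0F2CE
clock 6: out=0, reg = 0x07967
clock 7: out=1, reg = 0x03CB3
clock 8: out=1, reg = 0x81E59
clock 9: out=1, reg = 0xC0F2C
clock 10: out=0, reg = 0xE0796
clock 11: out=0, reg = 0xF03CB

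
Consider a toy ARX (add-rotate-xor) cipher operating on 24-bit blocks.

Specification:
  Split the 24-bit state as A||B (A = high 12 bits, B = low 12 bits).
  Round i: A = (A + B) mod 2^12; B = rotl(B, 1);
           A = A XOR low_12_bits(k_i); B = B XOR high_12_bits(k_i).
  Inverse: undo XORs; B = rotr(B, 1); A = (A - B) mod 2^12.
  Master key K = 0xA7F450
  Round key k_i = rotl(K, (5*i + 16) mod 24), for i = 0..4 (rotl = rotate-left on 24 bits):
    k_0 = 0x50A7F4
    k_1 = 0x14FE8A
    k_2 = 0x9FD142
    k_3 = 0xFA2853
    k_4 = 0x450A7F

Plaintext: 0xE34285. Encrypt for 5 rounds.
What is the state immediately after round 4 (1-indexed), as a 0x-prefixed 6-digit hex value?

0xDE4965

s_0 = plaintext = 0xE34285
s_1 = Round(s_0, k_0) = 0x74D000
s_2 = Round(s_1, k_1) = 0x9C714F
s_3 = Round(s_2, k_2) = 0xA54B63
s_4 = Round(s_3, k_3) = 0xDE4965
s_5 = Round(s_4, k_4) = 0xD3669B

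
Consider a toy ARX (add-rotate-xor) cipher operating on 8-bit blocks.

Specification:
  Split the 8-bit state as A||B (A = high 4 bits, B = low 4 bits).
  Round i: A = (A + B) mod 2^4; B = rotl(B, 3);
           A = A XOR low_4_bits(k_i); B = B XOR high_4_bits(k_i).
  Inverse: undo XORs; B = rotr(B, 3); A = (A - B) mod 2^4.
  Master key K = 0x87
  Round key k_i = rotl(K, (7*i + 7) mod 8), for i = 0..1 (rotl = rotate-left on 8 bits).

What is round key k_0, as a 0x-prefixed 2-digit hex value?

0xC3

K = 0x87
k_0 = rotl(K, (7*0+7) mod 8) = rotl(K, 7) = 0xC3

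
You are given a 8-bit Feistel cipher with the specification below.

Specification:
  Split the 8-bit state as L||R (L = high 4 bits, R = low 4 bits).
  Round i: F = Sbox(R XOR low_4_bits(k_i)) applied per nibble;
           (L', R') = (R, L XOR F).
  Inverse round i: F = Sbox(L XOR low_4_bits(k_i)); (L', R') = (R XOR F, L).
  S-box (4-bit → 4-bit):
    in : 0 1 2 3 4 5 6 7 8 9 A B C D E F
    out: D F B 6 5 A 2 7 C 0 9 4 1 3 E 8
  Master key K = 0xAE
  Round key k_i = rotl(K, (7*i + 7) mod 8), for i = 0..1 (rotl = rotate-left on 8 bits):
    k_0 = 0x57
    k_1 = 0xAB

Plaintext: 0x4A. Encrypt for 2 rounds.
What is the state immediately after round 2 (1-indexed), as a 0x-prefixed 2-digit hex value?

0x7B

s_0 = plaintext = 0x4A
s_1 = Round(s_0, k_0) = 0xA7
s_2 = Round(s_1, k_1) = 0x7B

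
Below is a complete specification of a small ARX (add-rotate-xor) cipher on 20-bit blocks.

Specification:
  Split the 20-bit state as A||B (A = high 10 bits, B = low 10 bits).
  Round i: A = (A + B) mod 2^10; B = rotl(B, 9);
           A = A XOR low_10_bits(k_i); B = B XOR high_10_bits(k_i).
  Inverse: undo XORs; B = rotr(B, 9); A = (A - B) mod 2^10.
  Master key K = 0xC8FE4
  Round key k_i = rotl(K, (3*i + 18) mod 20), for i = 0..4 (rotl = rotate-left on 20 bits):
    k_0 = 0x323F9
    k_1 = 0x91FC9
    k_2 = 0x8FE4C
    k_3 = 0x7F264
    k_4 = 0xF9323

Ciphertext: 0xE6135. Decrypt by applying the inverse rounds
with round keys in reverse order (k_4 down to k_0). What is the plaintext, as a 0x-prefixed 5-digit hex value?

0xF8483

s_0 = ciphertext = 0xE6135
s_1 = InvRound(s_0, k_4) = 0xC61A3
s_2 = InvRound(s_1, k_3) = 0x2F8BE
s_3 = InvRound(s_2, k_2) = 0x7BD03
s_4 = InvRound(s_3, k_1) = 0xE7689
s_5 = InvRound(s_4, k_0) = 0xF8483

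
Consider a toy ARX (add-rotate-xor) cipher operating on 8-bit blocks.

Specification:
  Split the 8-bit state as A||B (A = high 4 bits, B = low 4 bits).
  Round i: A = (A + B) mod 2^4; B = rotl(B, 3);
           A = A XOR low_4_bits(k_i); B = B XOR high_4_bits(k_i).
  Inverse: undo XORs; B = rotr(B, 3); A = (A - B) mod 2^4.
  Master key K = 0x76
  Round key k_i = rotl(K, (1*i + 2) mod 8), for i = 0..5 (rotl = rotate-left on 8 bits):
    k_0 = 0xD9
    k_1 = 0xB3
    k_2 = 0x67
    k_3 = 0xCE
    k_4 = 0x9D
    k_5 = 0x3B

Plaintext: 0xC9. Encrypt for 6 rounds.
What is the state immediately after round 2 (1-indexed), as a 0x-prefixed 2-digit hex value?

s_0 = plaintext = 0xC9
s_1 = Round(s_0, k_0) = 0xC1
s_2 = Round(s_1, k_1) = 0xE3
s_3 = Round(s_2, k_2) = 0x6F
s_4 = Round(s_3, k_3) = 0xB3
s_5 = Round(s_4, k_4) = 0x30
s_6 = Round(s_5, k_5) = 0x83

0xE3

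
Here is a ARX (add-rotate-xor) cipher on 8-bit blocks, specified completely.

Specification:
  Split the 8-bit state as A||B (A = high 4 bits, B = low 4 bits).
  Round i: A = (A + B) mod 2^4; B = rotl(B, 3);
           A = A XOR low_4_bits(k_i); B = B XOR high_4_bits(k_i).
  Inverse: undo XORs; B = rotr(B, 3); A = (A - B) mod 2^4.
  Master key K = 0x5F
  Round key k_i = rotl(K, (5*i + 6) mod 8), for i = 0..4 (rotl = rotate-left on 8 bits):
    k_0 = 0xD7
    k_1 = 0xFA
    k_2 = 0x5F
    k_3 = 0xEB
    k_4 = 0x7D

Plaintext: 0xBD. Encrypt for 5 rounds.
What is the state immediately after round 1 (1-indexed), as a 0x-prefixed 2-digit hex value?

s_0 = plaintext = 0xBD
s_1 = Round(s_0, k_0) = 0xF3
s_2 = Round(s_1, k_1) = 0x86
s_3 = Round(s_2, k_2) = 0x16
s_4 = Round(s_3, k_3) = 0xCD
s_5 = Round(s_4, k_4) = 0x49

0xF3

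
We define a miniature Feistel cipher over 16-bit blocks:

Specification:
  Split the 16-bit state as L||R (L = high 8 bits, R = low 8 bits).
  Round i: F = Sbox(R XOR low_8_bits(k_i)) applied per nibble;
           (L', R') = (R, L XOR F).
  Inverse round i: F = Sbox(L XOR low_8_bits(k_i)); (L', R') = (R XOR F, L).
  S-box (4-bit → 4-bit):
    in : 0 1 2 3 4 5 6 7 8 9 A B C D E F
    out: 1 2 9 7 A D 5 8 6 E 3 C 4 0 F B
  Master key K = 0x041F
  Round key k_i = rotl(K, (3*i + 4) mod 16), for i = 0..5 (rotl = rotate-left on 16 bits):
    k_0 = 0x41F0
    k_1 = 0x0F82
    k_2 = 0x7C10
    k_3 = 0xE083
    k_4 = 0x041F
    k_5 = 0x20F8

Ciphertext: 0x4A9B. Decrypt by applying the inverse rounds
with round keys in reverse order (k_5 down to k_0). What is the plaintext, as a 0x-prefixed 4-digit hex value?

s_0 = ciphertext = 0x4A9B
s_1 = InvRound(s_0, k_5) = 0x524A
s_2 = InvRound(s_1, k_4) = 0xEA52
s_3 = InvRound(s_2, k_3) = 0x0CEA
s_4 = InvRound(s_3, k_2) = 0xCE0C
s_5 = InvRound(s_4, k_1) = 0xA8CE
s_6 = InvRound(s_5, k_0) = 0x18A8

0x18A8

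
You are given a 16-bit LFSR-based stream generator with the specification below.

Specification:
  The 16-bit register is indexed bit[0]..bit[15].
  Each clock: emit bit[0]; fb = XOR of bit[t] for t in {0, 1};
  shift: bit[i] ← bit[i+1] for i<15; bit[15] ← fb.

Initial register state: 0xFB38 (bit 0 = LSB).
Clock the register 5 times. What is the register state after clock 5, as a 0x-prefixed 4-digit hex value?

reg_0 = 0xFB38
clock 1: out=0, reg = 0x7D9C
clock 2: out=0, reg = 0x3ECE
clock 3: out=0, reg = 0x9F67
clock 4: out=1, reg = 0x4FB3
clock 5: out=1, reg = 0x27D9

0x27D9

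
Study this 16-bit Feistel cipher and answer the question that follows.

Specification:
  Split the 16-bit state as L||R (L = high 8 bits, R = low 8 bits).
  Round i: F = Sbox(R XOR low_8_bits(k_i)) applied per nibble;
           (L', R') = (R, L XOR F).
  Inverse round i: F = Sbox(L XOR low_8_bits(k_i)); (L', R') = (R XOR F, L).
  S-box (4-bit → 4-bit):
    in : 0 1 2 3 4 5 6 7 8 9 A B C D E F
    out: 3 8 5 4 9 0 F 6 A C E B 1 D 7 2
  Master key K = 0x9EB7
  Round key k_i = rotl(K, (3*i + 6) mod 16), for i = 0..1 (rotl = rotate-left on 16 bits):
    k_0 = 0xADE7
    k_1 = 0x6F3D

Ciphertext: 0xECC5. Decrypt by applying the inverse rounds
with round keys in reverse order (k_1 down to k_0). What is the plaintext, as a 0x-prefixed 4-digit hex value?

s_0 = ciphertext = 0xECC5
s_1 = InvRound(s_0, k_1) = 0x1DEC
s_2 = InvRound(s_1, k_0) = 0xC21D

0xC21D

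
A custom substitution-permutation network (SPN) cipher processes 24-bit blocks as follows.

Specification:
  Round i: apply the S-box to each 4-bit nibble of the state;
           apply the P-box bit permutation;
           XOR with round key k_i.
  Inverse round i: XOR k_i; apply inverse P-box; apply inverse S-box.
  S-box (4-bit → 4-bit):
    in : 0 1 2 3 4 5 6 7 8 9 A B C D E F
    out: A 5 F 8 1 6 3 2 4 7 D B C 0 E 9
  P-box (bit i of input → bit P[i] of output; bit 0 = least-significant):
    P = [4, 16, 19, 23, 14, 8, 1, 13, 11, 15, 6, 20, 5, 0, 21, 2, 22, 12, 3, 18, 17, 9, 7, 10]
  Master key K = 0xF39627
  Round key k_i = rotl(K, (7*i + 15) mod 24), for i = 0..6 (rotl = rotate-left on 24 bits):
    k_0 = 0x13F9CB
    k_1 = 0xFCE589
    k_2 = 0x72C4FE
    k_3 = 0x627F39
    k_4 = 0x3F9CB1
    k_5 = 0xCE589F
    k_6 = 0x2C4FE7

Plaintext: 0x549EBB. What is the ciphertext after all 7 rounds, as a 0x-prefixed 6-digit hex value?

0x14F70A

s_0 = plaintext = 0x549EBB
s_1 = Round(s_0, k_0) = 0xE21A3A
s_2 = Round(s_1, k_1) = 0x00DB71
s_3 = Round(s_2, k_2) = 0x6E5BEE
s_4 = Round(s_3, k_3) = 0xDDC432
s_5 = Round(s_4, k_4) = 0x96B4A5
s_6 = Round(s_5, k_5) = 0x852238
s_7 = Round(s_6, k_6) = 0x14F70A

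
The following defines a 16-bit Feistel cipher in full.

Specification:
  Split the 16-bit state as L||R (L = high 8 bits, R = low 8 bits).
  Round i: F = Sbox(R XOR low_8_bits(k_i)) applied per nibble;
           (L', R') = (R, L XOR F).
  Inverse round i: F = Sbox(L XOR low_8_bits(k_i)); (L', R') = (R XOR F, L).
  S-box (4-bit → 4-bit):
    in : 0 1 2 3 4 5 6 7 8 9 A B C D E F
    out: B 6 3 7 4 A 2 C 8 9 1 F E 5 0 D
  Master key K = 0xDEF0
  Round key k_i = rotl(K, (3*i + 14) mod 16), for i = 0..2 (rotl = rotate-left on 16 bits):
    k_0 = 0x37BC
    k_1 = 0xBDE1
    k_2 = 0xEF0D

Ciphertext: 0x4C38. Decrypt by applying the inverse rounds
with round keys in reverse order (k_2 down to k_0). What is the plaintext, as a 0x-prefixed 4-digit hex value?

0x5BD1

s_0 = ciphertext = 0x4C38
s_1 = InvRound(s_0, k_2) = 0x7E4C
s_2 = InvRound(s_1, k_1) = 0xD17E
s_3 = InvRound(s_2, k_0) = 0x5BD1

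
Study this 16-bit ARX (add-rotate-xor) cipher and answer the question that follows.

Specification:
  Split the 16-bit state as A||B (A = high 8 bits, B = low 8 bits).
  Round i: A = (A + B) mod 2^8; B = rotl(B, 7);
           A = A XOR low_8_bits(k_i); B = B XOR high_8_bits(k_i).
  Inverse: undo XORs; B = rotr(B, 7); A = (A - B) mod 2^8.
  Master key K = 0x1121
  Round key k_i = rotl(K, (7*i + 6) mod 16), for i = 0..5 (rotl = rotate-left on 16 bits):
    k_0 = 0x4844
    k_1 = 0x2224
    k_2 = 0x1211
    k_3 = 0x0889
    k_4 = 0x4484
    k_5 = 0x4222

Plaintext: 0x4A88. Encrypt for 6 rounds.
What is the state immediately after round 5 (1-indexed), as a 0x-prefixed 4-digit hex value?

s_0 = plaintext = 0x4A88
s_1 = Round(s_0, k_0) = 0x960C
s_2 = Round(s_1, k_1) = 0x8624
s_3 = Round(s_2, k_2) = 0xBB00
s_4 = Round(s_3, k_3) = 0x3208
s_5 = Round(s_4, k_4) = 0xBE40
s_6 = Round(s_5, k_5) = 0xDC62

0xBE40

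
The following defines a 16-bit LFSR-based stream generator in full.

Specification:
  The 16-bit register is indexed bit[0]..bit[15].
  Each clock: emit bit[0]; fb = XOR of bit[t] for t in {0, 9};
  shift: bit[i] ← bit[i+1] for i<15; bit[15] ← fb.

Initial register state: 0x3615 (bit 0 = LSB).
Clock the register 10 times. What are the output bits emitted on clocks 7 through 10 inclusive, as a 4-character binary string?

0001

reg_0 = 0x3615
clock 1: out=1, reg = 0x1B0A
clock 2: out=0, reg = 0x8D85
clock 3: out=1, reg = 0xC6C2
clock 4: out=0, reg = 0xE361
clock 5: out=1, reg = 0x71B0
clock 6: out=0, reg = 0x38D8
clock 7: out=0, reg = 0x1C6C
clock 8: out=0, reg = 0x0E36
clock 9: out=0, reg = 0x871B
clock 10: out=1, reg = 0x438D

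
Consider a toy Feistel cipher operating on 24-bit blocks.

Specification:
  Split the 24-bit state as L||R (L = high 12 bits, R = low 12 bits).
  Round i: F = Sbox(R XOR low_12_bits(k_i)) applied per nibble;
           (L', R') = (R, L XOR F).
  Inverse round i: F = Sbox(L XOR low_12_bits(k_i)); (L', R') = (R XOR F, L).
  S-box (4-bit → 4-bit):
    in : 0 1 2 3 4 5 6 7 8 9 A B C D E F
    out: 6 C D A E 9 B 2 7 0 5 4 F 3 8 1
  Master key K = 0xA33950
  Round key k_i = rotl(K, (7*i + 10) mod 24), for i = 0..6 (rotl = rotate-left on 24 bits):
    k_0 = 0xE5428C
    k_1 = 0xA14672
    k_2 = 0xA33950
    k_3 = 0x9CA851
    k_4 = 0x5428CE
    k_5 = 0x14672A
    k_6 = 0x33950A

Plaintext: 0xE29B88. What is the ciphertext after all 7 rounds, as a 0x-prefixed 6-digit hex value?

0xDDA9B8

s_0 = plaintext = 0xE29B88
s_1 = Round(s_0, k_0) = 0xB88E47
s_2 = Round(s_1, k_1) = 0xE47C21
s_3 = Round(s_2, k_2) = 0xC2176B
s_4 = Round(s_3, k_3) = 0x76BD84
s_5 = Round(s_4, k_4) = 0xD84E8E
s_6 = Round(s_5, k_5) = 0xE8EDDA
s_7 = Round(s_6, k_6) = 0xDDA9B8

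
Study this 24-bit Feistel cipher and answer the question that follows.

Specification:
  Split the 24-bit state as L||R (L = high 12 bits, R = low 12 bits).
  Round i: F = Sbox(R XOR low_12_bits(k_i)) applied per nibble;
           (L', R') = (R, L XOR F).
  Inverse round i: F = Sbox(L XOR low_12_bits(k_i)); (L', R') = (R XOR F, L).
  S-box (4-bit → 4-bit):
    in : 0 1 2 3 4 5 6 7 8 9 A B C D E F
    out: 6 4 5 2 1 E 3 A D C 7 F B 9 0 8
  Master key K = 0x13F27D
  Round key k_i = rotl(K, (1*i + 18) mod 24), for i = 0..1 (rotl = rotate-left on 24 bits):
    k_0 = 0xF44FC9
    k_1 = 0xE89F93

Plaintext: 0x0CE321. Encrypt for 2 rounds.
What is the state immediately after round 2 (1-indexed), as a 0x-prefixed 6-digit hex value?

0xBC32C7

s_0 = plaintext = 0x0CE321
s_1 = Round(s_0, k_0) = 0x321BC3
s_2 = Round(s_1, k_1) = 0xBC32C7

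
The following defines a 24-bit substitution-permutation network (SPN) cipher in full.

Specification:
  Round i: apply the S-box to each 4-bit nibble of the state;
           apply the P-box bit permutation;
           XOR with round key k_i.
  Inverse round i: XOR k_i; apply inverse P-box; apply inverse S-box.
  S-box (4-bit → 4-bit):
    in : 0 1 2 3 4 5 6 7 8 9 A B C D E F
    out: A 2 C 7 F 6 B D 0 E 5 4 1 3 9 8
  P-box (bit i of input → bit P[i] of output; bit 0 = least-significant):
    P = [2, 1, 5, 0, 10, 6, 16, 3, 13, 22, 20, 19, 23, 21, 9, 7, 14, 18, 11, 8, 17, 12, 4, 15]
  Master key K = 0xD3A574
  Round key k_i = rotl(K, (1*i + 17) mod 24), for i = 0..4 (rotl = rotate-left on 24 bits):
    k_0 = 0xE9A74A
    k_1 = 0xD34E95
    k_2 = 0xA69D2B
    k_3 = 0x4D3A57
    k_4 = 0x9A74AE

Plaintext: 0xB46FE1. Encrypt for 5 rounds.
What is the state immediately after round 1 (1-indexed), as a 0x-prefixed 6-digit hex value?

0x45EAD0

s_0 = plaintext = 0xB46FE1
s_1 = Round(s_0, k_0) = 0x45EAD0
s_2 = Round(s_1, k_1) = 0x45F246
s_3 = Round(s_2, k_2) = 0xB901F4
s_4 = Round(s_3, k_3) = 0x2933E8
s_5 = Round(s_4, k_4) = 0x6EDBB6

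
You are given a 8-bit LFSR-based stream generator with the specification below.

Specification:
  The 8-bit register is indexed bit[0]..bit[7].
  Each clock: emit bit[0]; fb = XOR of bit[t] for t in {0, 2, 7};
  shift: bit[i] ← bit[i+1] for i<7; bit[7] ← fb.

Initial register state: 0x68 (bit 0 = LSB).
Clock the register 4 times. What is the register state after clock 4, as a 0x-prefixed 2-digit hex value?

reg_0 = 0x68
clock 1: out=0, reg = 0x34
clock 2: out=0, reg = 0x9A
clock 3: out=0, reg = 0xCD
clock 4: out=1, reg = 0xE6

0xE6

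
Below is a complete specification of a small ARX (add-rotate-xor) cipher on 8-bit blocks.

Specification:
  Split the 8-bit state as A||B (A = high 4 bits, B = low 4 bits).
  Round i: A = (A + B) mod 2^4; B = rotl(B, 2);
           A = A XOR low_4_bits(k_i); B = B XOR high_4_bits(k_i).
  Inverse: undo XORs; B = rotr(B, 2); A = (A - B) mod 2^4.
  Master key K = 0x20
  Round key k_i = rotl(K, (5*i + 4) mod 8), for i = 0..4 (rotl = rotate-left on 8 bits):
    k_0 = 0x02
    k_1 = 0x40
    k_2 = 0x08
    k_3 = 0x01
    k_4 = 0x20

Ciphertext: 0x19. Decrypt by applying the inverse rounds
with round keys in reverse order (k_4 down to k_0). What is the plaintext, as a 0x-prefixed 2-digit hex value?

0xBA

s_0 = ciphertext = 0x19
s_1 = InvRound(s_0, k_4) = 0x3E
s_2 = InvRound(s_1, k_3) = 0x7B
s_3 = InvRound(s_2, k_2) = 0x1E
s_4 = InvRound(s_3, k_1) = 0x7A
s_5 = InvRound(s_4, k_0) = 0xBA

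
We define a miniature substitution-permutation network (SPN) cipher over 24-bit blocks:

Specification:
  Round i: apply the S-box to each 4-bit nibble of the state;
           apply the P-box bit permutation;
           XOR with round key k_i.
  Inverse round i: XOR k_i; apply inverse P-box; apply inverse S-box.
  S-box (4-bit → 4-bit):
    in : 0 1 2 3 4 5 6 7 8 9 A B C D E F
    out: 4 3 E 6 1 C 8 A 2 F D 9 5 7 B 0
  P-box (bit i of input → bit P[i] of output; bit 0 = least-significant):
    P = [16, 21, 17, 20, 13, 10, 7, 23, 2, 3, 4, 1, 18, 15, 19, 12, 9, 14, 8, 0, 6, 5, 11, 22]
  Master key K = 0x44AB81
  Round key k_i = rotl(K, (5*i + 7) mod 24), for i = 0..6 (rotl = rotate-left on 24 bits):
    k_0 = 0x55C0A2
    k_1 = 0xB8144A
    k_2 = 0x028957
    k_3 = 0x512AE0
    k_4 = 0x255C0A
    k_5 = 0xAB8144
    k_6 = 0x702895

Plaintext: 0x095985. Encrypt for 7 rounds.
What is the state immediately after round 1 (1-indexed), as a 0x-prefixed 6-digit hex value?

0x4F9FBD

s_0 = plaintext = 0x095985
s_1 = Round(s_0, k_0) = 0x4F9FBD
s_2 = Round(s_1, k_1) = 0x17A40A
s_3 = Round(s_2, k_2) = 0x1DD9B2
s_4 = Round(s_3, k_3) = 0xEFC99E
s_5 = Round(s_4, k_4) = 0xD878F4
s_6 = Round(s_5, k_5) = 0xAA592C
s_7 = Round(s_6, k_6) = 0xBB374A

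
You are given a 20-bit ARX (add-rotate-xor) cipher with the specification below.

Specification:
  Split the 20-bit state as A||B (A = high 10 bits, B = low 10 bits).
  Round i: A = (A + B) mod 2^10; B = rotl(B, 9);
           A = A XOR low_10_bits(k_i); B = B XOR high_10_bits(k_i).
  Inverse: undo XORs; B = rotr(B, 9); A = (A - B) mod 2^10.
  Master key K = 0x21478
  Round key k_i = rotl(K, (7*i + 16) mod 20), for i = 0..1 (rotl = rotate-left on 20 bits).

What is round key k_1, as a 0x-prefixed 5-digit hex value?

0x0A3C1

K = 0x21478
k_0 = rotl(K, (7*0+16) mod 20) = rotl(K, 16) = 0x82147
k_1 = rotl(K, (7*1+16) mod 20) = rotl(K, 3) = 0x0A3C1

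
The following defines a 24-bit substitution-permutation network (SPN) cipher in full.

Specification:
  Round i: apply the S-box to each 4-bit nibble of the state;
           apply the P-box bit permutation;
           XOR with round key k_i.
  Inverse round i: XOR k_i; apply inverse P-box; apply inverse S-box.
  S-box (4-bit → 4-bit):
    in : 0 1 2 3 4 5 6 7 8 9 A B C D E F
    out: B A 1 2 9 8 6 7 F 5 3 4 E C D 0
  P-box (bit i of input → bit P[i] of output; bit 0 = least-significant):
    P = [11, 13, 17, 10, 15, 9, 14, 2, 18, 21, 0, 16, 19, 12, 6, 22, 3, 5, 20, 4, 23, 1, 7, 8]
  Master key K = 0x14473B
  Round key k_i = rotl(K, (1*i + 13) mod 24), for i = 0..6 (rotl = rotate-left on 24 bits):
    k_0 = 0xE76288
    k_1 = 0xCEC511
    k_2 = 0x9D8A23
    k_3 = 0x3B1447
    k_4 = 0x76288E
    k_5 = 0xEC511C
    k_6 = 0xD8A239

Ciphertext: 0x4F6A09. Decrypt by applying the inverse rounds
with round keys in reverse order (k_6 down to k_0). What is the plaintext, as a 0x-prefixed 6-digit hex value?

s_0 = ciphertext = 0x4F6A09
s_1 = InvRound(s_0, k_6) = 0x2CF499
s_2 = InvRound(s_1, k_5) = 0xEF5B41
s_3 = InvRound(s_2, k_4) = 0x897DC3
s_4 = InvRound(s_3, k_3) = 0xEBF3D7
s_5 = InvRound(s_4, k_2) = 0xDCCAD7
s_6 = InvRound(s_5, k_1) = 0xCBBF1E
s_7 = InvRound(s_6, k_0) = 0xC5AAE4

0xC5AAE4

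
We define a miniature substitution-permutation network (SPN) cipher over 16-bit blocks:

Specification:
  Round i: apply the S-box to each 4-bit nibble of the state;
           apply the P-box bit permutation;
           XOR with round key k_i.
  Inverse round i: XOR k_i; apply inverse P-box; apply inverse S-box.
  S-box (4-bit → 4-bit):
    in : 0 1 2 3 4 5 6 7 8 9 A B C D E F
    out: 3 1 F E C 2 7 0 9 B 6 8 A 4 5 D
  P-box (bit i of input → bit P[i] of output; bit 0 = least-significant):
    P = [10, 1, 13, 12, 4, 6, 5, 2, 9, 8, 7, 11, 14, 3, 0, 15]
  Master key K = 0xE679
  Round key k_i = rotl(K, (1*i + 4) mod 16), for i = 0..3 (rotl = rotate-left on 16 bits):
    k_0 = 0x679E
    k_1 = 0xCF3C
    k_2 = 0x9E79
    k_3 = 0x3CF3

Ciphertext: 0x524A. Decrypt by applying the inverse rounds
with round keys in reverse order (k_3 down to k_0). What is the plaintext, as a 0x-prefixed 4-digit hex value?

s_0 = ciphertext = 0x524A
s_1 = InvRound(s_0, k_3) = 0x6FEE
s_2 = InvRound(s_1, k_2) = 0xFA83
s_3 = InvRound(s_2, k_1) = 0xAAF2
s_4 = InvRound(s_3, k_0) = 0x9C31

0x9C31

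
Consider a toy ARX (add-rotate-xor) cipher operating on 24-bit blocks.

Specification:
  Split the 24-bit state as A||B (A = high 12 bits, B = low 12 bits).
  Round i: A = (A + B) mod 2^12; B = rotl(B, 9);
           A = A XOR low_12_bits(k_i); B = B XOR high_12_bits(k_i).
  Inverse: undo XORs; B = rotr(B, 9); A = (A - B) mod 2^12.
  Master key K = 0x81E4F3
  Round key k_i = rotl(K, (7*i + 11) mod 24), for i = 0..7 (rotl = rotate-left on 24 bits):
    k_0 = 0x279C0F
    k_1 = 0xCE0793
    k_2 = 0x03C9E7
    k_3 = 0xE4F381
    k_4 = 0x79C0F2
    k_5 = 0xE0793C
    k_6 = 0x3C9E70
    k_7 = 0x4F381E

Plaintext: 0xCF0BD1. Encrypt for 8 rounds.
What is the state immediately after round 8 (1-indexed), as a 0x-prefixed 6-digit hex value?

0xB20DF2

s_0 = plaintext = 0xCF0BD1
s_1 = Round(s_0, k_0) = 0x4CE103
s_2 = Round(s_1, k_1) = 0x242AC0
s_3 = Round(s_2, k_2) = 0x4E5164
s_4 = Round(s_3, k_3) = 0x5C8663
s_5 = Round(s_4, k_4) = 0xCD9150
s_6 = Round(s_5, k_5) = 0x715E2D
s_7 = Round(s_6, k_6) = 0xB3280C
s_8 = Round(s_7, k_7) = 0xB20DF2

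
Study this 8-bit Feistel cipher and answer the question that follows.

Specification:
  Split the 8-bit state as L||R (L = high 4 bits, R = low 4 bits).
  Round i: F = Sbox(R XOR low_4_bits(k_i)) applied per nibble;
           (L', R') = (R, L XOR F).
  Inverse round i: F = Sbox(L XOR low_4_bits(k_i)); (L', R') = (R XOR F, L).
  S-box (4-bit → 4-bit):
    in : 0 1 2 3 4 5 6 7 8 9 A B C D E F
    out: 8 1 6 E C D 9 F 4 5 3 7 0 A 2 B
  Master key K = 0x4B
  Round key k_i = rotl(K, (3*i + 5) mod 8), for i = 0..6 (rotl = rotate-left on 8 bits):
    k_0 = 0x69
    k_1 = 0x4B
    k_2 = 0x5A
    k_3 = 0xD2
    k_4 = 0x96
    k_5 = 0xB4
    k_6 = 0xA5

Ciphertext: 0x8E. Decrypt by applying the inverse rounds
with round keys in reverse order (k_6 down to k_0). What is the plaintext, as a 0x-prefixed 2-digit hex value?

0x64

s_0 = ciphertext = 0x8E
s_1 = InvRound(s_0, k_6) = 0x48
s_2 = InvRound(s_1, k_5) = 0x04
s_3 = InvRound(s_2, k_4) = 0xD0
s_4 = InvRound(s_3, k_3) = 0xBD
s_5 = InvRound(s_4, k_2) = 0xCB
s_6 = InvRound(s_5, k_1) = 0x4C
s_7 = InvRound(s_6, k_0) = 0x64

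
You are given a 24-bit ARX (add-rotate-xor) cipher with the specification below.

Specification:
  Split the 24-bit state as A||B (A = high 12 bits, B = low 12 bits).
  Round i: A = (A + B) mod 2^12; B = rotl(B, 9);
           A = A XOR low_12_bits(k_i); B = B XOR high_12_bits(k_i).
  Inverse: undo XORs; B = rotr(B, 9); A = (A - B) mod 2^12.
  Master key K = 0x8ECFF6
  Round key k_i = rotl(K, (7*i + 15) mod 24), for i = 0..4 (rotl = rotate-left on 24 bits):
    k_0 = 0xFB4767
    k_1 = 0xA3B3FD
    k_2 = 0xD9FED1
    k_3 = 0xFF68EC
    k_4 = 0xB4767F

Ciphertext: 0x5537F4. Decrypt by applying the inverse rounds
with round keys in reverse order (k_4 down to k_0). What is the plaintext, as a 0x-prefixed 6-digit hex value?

s_0 = ciphertext = 0x5537F4
s_1 = InvRound(s_0, k_4) = 0xD8E59E
s_2 = InvRound(s_1, k_3) = 0x21D345
s_3 = InvRound(s_2, k_2) = 0x5F56D7
s_4 = InvRound(s_3, k_1) = 0xEA2766
s_5 = InvRound(s_4, k_0) = 0x331694

0x331694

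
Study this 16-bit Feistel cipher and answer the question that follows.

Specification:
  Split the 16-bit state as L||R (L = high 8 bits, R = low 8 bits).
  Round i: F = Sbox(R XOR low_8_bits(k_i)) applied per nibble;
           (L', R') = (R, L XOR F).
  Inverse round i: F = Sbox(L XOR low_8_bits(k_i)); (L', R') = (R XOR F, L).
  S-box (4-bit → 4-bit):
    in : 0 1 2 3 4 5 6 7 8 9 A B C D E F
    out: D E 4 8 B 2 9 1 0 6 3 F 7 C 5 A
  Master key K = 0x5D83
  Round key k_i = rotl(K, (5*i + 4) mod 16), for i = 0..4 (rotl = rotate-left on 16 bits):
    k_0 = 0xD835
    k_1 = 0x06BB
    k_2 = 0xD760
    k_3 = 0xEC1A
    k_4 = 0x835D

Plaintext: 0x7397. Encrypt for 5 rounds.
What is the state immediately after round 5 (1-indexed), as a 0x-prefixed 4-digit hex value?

s_0 = plaintext = 0x7397
s_1 = Round(s_0, k_0) = 0x9747
s_2 = Round(s_1, k_1) = 0x4730
s_3 = Round(s_2, k_2) = 0x306A
s_4 = Round(s_3, k_3) = 0x6A2D
s_5 = Round(s_4, k_4) = 0x2D77

0x2D77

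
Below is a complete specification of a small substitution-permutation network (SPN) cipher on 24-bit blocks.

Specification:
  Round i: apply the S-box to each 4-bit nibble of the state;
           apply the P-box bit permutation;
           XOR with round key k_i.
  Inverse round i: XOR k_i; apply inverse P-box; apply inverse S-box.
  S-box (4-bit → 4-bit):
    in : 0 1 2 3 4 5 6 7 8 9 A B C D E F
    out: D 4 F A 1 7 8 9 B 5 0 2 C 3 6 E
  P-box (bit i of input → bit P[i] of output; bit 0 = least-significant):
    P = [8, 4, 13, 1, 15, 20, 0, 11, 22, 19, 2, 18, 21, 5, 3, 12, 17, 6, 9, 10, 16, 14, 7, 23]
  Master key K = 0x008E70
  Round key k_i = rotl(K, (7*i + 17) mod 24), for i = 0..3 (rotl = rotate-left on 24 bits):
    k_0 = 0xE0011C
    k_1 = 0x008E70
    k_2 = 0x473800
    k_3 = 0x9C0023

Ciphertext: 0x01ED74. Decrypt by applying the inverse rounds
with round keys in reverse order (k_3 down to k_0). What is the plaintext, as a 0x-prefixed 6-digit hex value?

0xA91548

s_0 = ciphertext = 0x01ED74
s_1 = InvRound(s_0, k_3) = 0x83AF22
s_2 = InvRound(s_1, k_2) = 0x6C3747
s_3 = InvRound(s_2, k_1) = 0xAA8202
s_4 = InvRound(s_3, k_0) = 0xA91548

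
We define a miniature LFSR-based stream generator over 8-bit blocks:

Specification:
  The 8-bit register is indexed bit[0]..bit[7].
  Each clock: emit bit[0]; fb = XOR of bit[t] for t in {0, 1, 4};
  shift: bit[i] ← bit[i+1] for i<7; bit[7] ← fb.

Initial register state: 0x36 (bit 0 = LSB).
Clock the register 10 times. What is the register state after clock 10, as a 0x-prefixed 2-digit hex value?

0x73

reg_0 = 0x36
clock 1: out=0, reg = 0x1B
clock 2: out=1, reg = 0x8D
clock 3: out=1, reg = 0xC6
clock 4: out=0, reg = 0xE3
clock 5: out=1, reg = 0x71
clock 6: out=1, reg = 0x38
clock 7: out=0, reg = 0x9C
clock 8: out=0, reg = 0xCE
clock 9: out=0, reg = 0xE7
clock 10: out=1, reg = 0x73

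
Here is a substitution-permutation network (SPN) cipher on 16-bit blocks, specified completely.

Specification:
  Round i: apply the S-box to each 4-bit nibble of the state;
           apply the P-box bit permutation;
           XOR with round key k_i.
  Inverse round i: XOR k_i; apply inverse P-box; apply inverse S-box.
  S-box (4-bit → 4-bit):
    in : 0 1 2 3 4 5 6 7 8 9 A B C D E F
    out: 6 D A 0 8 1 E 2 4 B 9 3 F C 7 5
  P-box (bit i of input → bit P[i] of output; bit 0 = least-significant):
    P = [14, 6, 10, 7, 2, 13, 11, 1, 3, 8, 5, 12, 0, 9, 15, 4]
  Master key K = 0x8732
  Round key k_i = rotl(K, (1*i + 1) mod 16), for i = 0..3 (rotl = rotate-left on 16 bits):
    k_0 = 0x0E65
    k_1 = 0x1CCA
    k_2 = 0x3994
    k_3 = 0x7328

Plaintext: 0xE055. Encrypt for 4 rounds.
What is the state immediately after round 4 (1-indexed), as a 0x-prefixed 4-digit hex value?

s_0 = plaintext = 0xE055
s_1 = Round(s_0, k_0) = 0xCD40
s_2 = Round(s_1, k_1) = 0x8AB9
s_3 = Round(s_2, k_2) = 0xC958
s_4 = Round(s_3, k_3) = 0xE435

0xE435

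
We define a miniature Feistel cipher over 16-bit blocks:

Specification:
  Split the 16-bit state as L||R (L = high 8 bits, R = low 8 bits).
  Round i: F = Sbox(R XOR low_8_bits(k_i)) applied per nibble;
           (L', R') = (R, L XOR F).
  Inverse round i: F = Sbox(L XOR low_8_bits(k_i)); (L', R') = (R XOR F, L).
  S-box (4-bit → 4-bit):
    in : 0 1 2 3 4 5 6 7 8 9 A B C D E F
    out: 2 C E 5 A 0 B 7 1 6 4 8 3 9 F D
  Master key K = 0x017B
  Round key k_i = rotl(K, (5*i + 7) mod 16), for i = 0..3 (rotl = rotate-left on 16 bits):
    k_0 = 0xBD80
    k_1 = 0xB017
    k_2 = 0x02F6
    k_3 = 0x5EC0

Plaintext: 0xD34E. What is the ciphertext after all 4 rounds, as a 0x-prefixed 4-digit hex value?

s_0 = plaintext = 0xD34E
s_1 = Round(s_0, k_0) = 0x4EEC
s_2 = Round(s_1, k_1) = 0xEC96
s_3 = Round(s_2, k_2) = 0x965E
s_4 = Round(s_3, k_3) = 0x5EF9

0x5EF9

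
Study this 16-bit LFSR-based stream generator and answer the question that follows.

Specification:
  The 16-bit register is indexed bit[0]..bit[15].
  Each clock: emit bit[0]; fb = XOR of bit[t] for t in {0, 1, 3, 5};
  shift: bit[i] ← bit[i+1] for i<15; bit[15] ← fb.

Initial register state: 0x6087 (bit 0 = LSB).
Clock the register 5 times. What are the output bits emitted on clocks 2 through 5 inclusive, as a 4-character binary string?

reg_0 = 0x6087
clock 1: out=1, reg = 0x3043
clock 2: out=1, reg = 0x1821
clock 3: out=1, reg = 0x0C10
clock 4: out=0, reg = 0x0608
clock 5: out=0, reg = 0x8304

1100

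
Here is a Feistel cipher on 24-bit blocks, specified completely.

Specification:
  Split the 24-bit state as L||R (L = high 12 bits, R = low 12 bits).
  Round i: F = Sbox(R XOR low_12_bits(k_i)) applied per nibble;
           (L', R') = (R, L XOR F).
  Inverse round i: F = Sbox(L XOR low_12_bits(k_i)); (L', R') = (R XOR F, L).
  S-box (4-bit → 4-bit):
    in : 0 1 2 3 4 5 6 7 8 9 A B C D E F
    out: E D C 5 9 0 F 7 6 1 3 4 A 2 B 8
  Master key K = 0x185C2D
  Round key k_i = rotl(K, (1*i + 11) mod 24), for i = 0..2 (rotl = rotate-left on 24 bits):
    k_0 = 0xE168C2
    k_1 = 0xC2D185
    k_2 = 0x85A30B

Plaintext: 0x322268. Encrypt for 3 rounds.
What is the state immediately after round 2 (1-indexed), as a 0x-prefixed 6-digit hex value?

s_0 = plaintext = 0x322268
s_1 = Round(s_0, k_0) = 0x268011
s_2 = Round(s_1, k_1) = 0x011F71
s_3 = Round(s_2, k_2) = 0xF71A62

0x011F71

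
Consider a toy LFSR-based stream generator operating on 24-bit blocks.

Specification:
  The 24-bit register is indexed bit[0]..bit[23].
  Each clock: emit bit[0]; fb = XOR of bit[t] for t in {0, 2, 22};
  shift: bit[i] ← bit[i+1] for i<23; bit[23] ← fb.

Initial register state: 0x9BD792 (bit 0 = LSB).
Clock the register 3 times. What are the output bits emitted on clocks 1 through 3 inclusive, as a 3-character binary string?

010

reg_0 = 0x9BD792
clock 1: out=0, reg = 0x4DEBC9
clock 2: out=1, reg = 0x26F5E4
clock 3: out=0, reg = 0x937AF2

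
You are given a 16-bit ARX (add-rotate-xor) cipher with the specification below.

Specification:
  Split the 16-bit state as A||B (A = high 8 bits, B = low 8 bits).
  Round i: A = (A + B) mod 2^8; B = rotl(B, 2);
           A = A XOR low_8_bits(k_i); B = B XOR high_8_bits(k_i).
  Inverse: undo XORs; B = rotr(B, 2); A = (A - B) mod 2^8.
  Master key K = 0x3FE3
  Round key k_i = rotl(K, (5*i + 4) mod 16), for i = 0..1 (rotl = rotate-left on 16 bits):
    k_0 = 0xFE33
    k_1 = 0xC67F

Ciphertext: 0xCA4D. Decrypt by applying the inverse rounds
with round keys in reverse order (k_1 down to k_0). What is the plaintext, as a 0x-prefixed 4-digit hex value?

0xD907

s_0 = ciphertext = 0xCA4D
s_1 = InvRound(s_0, k_1) = 0xD3E2
s_2 = InvRound(s_1, k_0) = 0xD907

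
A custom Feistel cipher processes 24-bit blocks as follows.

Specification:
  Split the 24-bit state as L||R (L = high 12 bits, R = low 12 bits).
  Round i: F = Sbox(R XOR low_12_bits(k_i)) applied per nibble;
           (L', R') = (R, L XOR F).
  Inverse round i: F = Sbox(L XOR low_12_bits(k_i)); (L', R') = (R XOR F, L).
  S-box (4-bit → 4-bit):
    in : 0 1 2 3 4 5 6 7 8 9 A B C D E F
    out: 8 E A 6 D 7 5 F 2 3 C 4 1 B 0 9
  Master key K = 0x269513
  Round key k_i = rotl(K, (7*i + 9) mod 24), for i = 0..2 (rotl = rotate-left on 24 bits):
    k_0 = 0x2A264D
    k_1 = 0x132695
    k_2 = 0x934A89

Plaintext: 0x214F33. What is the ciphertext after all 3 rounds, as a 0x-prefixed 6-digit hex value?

s_0 = plaintext = 0x214F33
s_1 = Round(s_0, k_0) = 0xF331E4
s_2 = Round(s_1, k_1) = 0x1E40CD
s_3 = Round(s_2, k_2) = 0x0CDD39

0x0CDD39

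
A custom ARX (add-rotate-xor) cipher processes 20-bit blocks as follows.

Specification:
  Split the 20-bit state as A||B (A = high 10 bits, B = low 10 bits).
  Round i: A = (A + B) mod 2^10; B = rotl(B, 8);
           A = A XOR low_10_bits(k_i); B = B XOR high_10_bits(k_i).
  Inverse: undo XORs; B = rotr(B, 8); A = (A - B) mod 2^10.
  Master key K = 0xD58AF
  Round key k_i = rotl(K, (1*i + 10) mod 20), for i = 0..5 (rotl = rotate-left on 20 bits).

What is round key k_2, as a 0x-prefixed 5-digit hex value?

0xAFD58

K = 0xD58AF
k_0 = rotl(K, (1*0+10) mod 20) = rotl(K, 10) = 0x2BF56
k_1 = rotl(K, (1*1+10) mod 20) = rotl(K, 11) = 0x57EAC
k_2 = rotl(K, (1*2+10) mod 20) = rotl(K, 12) = 0xAFD58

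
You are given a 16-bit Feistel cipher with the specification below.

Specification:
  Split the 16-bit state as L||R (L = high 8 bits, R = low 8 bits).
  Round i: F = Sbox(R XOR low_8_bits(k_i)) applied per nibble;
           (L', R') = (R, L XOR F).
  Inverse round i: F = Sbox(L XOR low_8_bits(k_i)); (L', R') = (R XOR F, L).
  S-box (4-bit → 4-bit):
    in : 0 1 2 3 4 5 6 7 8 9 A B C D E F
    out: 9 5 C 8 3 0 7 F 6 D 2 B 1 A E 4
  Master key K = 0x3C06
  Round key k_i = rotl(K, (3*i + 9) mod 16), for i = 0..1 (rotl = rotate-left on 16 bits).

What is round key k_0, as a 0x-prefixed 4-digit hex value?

0x0C78

K = 0x3C06
k_0 = rotl(K, (3*0+9) mod 16) = rotl(K, 9) = 0x0C78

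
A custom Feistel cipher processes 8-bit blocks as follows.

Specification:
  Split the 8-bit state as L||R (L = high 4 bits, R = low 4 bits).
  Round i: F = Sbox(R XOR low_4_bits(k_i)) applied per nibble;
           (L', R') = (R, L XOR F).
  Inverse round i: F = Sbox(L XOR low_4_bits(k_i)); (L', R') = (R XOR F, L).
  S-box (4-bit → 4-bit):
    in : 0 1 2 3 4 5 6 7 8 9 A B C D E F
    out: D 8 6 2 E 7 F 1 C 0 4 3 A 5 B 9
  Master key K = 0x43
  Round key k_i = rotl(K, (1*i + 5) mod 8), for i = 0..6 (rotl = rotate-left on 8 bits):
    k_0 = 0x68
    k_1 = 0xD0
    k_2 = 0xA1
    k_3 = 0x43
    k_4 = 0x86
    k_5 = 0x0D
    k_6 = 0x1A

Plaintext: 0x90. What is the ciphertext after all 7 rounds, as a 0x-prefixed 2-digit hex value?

0xEC

s_0 = plaintext = 0x90
s_1 = Round(s_0, k_0) = 0x05
s_2 = Round(s_1, k_1) = 0x57
s_3 = Round(s_2, k_2) = 0x7A
s_4 = Round(s_3, k_3) = 0xA7
s_5 = Round(s_4, k_4) = 0x72
s_6 = Round(s_5, k_5) = 0x2E
s_7 = Round(s_6, k_6) = 0xEC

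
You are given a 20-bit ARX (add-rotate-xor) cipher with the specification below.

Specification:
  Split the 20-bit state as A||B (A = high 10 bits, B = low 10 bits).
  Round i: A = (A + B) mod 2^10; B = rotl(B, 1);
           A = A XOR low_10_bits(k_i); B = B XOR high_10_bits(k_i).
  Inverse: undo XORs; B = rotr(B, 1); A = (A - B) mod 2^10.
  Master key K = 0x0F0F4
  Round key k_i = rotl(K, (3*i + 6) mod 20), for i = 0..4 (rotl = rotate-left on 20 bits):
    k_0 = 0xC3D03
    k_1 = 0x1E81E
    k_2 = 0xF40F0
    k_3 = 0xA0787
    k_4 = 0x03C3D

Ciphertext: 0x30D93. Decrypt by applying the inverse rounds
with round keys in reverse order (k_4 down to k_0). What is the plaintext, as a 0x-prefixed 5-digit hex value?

0x7C607

s_0 = ciphertext = 0x30D93
s_1 = InvRound(s_0, k_4) = 0x0C0CE
s_2 = InvRound(s_1, k_3) = 0x24327
s_3 = InvRound(s_2, k_2) = 0x7967B
s_4 = InvRound(s_3, k_1) = 0xBEF00
s_5 = InvRound(s_4, k_0) = 0x7C607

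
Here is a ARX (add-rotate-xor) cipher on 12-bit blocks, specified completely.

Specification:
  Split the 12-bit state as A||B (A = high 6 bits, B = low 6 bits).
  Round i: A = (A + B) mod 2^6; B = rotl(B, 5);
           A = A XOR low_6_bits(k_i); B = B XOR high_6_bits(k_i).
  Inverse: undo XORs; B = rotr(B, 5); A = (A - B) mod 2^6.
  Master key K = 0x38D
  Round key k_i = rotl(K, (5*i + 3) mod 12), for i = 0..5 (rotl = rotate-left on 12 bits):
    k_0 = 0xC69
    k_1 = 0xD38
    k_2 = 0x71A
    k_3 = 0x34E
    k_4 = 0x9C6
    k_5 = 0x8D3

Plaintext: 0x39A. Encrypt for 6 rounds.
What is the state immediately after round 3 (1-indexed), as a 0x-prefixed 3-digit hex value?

0xD49

s_0 = plaintext = 0x39A
s_1 = Round(s_0, k_0) = 0x07C
s_2 = Round(s_1, k_1) = 0x16A
s_3 = Round(s_2, k_2) = 0xD49
s_4 = Round(s_3, k_3) = 0xC29
s_5 = Round(s_4, k_4) = 0x7D3
s_6 = Round(s_5, k_5) = 0x84A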